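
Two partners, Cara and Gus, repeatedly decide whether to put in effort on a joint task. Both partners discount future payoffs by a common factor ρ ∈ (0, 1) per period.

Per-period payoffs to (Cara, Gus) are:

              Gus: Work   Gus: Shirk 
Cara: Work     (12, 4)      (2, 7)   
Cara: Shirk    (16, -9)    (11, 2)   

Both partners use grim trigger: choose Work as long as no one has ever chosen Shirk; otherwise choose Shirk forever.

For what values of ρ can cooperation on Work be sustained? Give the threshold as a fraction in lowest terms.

4/5

Cara's threshold: (16−12)/(16−11) = 4/5.
Gus's threshold: (7−4)/(7−2) = 3/5.
4/5 > 3/5, so Cara binds and ρ* = 4/5.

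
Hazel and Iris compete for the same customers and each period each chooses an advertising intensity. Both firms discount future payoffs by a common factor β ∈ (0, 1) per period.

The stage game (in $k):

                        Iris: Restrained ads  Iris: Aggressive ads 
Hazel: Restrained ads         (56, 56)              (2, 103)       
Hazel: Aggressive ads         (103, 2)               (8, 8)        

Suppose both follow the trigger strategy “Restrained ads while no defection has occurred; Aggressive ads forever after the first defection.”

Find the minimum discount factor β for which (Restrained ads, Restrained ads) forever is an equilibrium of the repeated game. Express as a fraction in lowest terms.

47/95

Cooperation forever yields 56 each period: 56/(1−β).
Deviating yields 103 once, then 8 forever: 103 + 8β/(1−β).
No profitable deviation requires 56/(1−β) ≥ 103 + 8β/(1−β).
Multiplying by (1−β): 56 ≥ 103(1−β) + 8β = 103 − 95β.
So 95β ≥ 47, i.e. β ≥ 47/95.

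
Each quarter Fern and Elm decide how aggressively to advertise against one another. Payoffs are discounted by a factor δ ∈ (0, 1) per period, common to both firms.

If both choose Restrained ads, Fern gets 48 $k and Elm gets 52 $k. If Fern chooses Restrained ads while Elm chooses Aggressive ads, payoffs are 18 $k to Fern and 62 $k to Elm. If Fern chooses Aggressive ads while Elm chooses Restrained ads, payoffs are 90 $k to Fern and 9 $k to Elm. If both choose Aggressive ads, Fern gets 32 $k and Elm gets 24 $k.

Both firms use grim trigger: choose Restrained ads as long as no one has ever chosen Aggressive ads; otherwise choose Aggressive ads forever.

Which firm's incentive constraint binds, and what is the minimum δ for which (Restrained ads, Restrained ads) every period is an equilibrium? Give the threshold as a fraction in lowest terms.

Fern: cooperation gives 48 each period; deviation gives 90 once then 32 forever.
  48/(1−δ) ≥ 90 + 32δ/(1−δ) ⇒ δ ≥ 42/58 = 21/29.
Elm: cooperation gives 52 each period; deviation gives 62 once then 24 forever.
  δ ≥ 10/38 = 5/19.
Both must hold, so the binding constraint is Fern's: δ ≥ 21/29.

Fern; δ ≥ 21/29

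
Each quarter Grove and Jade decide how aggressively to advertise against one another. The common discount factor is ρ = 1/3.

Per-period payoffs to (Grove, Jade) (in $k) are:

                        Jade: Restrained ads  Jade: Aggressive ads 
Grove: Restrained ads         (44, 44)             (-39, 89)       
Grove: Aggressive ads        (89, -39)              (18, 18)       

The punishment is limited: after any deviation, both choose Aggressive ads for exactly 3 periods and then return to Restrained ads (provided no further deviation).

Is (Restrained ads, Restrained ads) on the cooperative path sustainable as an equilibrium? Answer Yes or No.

No

IC: ρ+…+ρ^3 ≥ (89−44)/(44−18) = 45/26.
At ρ = 1/3: partial sum = 0.4815 < 1.7308. Cooperation not sustainable.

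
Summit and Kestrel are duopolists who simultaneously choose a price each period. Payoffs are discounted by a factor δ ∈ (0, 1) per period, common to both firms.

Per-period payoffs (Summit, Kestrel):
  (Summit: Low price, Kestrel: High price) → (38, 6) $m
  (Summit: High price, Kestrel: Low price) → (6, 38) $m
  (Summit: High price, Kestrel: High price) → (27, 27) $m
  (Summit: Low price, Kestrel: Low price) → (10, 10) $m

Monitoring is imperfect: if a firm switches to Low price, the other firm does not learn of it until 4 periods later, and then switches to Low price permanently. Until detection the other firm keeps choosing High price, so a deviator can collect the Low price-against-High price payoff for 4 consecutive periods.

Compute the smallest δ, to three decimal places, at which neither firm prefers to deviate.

0.792

A deviator earns 38 for 4 periods, then 10 forever; cooperating earns 27 forever. Multiplying the IC by (1−δ):
27 ≥ 38(1−δ^4) + 10δ^4, so 28·δ^4 ≥ 11 and δ^4 ≥ 11/28.
δ ≥ (11/28)^(1/4) ≈ 0.792.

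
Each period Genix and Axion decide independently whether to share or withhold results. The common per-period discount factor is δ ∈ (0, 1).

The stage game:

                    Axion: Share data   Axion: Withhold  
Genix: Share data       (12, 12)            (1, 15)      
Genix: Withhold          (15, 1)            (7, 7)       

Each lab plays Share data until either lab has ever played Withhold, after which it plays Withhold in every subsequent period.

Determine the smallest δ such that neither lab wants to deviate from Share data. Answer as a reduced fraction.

Cooperation forever yields 12 each period: 12/(1−δ).
Deviating yields 15 once, then 7 forever: 15 + 7δ/(1−δ).
No profitable deviation requires 12/(1−δ) ≥ 15 + 7δ/(1−δ).
Multiplying by (1−δ): 12 ≥ 15(1−δ) + 7δ = 15 − 8δ.
So 8δ ≥ 3, i.e. δ ≥ 3/8.

3/8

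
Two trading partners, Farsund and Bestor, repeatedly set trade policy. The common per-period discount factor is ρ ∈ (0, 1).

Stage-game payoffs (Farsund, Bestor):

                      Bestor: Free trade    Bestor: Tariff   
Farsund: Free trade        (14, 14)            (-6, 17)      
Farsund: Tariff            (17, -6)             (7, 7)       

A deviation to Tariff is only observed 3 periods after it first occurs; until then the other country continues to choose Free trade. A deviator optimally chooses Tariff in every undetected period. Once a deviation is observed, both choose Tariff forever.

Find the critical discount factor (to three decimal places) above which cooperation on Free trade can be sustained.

0.669

The best deviation is to choose Tariff for all 3 undetected periods, earning 17 each, then 7 forever once detected.
Deviation value: 17(1−ρ^3)/(1−ρ) + 7ρ^3/(1−ρ); cooperation value: 14/(1−ρ).
IC: 14 ≥ 17(1−ρ^3) + 7ρ^3 = 17 − 10ρ^3.
So ρ^3 ≥ 3/10, giving ρ ≥ (3/10)^(1/3) ≈ 0.669.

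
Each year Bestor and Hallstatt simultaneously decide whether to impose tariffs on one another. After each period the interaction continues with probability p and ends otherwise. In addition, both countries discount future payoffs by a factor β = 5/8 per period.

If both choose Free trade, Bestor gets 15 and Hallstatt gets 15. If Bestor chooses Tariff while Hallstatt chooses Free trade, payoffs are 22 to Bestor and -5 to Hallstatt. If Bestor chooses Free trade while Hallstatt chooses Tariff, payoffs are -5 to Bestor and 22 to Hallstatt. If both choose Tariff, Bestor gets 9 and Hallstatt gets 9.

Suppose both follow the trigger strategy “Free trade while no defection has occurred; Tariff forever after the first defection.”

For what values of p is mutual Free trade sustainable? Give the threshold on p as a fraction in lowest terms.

With continuation probability p and discount β, the effective per-period discount factor is βp.
Grim-trigger IC: βp ≥ (22−15)/(22−9) = 7/13.
So p ≥ (7/13)/(5/8) = 56/65.

56/65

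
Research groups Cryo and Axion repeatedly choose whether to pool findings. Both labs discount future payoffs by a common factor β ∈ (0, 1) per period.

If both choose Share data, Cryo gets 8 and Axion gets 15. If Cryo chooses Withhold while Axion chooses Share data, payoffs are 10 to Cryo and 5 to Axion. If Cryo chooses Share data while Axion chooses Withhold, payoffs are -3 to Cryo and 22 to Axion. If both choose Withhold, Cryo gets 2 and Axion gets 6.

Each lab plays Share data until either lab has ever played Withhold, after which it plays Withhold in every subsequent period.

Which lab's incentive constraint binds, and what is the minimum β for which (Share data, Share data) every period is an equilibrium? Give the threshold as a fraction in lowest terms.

Cryo: cooperation gives 8 each period; deviation gives 10 once then 2 forever.
  8/(1−β) ≥ 10 + 2β/(1−β) ⇒ β ≥ 2/8 = 1/4.
Axion: cooperation gives 15 each period; deviation gives 22 once then 6 forever.
  β ≥ 7/16.
Both must hold, so the binding constraint is Axion's: β ≥ 7/16.

Axion; β ≥ 7/16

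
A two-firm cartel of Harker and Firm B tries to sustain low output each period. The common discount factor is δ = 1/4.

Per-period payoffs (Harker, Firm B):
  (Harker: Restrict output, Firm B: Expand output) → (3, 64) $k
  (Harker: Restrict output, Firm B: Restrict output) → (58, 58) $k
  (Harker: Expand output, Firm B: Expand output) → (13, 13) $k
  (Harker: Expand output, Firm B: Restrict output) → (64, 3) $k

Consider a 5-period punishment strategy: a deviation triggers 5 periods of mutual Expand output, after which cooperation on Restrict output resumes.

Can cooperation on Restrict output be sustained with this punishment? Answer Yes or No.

IC: δ+…+δ^5 ≥ (64−58)/(58−13) = 2/15.
At δ = 1/4: partial sum = 0.3330 ≥ 0.1333. Cooperation sustainable.

Yes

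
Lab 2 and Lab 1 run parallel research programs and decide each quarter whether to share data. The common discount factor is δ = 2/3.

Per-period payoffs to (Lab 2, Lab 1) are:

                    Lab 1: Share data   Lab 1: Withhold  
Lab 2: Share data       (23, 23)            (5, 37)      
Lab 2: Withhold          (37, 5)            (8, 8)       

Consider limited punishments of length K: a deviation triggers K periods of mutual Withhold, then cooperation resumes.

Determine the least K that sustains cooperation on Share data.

Need Σ_{k=1}^{K} δ^k ≥ (37−23)/(23−8) = 0.9333 at δ = 2/3.
At K = 1 the sum is 0.6667 < 0.9333; at K = 2 it is 1.1111 ≥ 0.9333.
So the minimum punishment length is K = 2.

2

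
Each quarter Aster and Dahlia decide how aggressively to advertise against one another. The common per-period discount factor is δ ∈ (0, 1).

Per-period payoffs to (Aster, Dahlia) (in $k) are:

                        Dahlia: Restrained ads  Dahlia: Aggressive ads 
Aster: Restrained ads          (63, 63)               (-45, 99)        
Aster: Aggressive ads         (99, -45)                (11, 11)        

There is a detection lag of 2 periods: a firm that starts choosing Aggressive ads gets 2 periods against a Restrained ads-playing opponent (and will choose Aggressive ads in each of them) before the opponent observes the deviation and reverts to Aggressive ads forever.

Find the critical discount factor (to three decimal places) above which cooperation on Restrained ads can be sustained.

0.640

Deviating for the 2 undetected periods gains 99−63 = 36 per period over cooperation, then loses 63−11 = 52 per period forever once punishment starts.
Gain: 36(1 + δ + … + δ^1); loss: 52·δ^2/(1−δ).
No profitable deviation ⇔ 36(1−δ^2) ≤ 52·δ^2, i.e. δ^2 ≥ 36/(36+52) = 9/22.
Hence δ ≥ (9/22)^(1/2) ≈ 0.640.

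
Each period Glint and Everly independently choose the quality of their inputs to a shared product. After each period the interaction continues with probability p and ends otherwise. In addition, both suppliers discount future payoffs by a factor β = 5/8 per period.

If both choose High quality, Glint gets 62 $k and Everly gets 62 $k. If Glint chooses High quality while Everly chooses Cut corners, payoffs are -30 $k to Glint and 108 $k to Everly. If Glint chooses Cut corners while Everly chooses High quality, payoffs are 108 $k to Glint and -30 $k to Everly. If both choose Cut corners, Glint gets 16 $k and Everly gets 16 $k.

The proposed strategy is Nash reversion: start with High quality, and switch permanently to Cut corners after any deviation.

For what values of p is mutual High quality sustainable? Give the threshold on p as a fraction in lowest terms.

Expected continuation weight on next period's payoff is β·p = 5/8·p, which plays the role of the discount factor.
Cooperation requires 5/8·p ≥ (108−62)/(108−16) = 1/2, hence p ≥ 4/5.

4/5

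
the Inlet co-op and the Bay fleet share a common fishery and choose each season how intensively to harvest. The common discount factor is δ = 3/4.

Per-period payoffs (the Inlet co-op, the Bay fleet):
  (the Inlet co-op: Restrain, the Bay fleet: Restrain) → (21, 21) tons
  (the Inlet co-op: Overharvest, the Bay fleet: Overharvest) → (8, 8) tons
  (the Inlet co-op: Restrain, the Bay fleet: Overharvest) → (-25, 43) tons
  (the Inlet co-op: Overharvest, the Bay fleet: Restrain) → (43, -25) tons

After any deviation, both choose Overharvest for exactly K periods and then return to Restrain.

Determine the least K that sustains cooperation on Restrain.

Need Σ_{k=1}^{K} δ^k ≥ (43−21)/(21−8) = 1.6923 at δ = 3/4.
At K = 2 the sum is 1.3125 < 1.6923; at K = 3 it is 1.7344 ≥ 1.6923.
So the minimum punishment length is K = 3.

3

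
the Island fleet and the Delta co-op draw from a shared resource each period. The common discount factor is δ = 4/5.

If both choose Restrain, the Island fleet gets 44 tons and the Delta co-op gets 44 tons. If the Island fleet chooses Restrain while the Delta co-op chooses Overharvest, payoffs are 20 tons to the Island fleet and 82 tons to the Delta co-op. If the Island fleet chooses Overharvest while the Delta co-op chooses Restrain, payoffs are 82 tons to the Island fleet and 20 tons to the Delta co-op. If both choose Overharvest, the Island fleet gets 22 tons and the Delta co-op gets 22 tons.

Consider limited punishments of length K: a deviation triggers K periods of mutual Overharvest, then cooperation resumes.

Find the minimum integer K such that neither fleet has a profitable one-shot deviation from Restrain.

3

Need Σ_{k=1}^{K} δ^k ≥ (82−44)/(44−22) = 1.7273 at δ = 4/5.
At K = 2 the sum is 1.4400 < 1.7273; at K = 3 it is 1.9520 ≥ 1.7273.
So the minimum punishment length is K = 3.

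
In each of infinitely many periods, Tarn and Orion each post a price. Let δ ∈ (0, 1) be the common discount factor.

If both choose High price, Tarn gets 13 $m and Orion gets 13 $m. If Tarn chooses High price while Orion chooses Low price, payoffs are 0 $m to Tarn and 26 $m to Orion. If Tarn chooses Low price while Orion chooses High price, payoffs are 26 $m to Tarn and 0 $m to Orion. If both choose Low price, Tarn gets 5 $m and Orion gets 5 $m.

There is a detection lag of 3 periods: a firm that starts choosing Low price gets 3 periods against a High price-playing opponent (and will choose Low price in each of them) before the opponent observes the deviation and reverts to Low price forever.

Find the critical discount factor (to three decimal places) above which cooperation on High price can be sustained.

Deviating for the 3 undetected periods gains 26−13 = 13 per period over cooperation, then loses 13−5 = 8 per period forever once punishment starts.
Gain: 13(1 + δ + … + δ^2); loss: 8·δ^3/(1−δ).
No profitable deviation ⇔ 13(1−δ^3) ≤ 8·δ^3, i.e. δ^3 ≥ 13/(13+8) = 13/21.
Hence δ ≥ (13/21)^(1/3) ≈ 0.852.

0.852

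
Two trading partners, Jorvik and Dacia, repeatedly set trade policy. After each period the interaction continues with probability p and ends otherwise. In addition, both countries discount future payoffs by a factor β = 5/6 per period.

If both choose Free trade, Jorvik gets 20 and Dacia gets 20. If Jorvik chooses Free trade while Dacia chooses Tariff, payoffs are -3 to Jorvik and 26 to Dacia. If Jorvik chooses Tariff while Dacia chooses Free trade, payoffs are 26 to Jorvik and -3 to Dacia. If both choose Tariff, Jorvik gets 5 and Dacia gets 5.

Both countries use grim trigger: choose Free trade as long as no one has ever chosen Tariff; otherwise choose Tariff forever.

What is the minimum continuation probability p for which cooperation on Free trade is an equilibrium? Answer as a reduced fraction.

With continuation probability p and discount β, the effective per-period discount factor is βp.
Grim-trigger IC: βp ≥ (26−20)/(26−5) = 2/7.
So p ≥ (2/7)/(5/6) = 12/35.

12/35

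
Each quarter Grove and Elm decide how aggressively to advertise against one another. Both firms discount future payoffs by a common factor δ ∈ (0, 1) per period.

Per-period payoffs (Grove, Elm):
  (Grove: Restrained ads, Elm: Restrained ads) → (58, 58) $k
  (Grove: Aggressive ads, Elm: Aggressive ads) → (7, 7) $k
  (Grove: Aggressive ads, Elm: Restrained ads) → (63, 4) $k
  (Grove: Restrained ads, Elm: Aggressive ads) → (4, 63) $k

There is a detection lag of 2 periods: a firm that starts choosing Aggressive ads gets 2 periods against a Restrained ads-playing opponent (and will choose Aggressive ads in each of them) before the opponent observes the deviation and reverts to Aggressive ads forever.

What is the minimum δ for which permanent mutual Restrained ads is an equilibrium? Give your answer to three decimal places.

A deviator earns 63 for 2 periods, then 7 forever; cooperating earns 58 forever. Multiplying the IC by (1−δ):
58 ≥ 63(1−δ^2) + 7δ^2, so 56·δ^2 ≥ 5 and δ^2 ≥ 5/56.
δ ≥ (5/56)^(1/2) ≈ 0.299.

0.299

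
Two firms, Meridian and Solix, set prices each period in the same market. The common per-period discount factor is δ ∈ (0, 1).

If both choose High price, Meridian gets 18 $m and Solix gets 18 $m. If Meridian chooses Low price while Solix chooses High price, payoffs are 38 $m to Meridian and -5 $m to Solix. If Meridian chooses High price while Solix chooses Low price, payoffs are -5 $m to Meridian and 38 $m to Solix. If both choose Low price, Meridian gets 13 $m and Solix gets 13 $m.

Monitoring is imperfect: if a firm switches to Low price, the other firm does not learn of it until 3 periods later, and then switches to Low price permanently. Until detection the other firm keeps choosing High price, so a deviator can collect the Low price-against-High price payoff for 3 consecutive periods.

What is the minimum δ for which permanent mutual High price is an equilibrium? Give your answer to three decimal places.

0.928

A deviator earns 38 for 3 periods, then 13 forever; cooperating earns 18 forever. Multiplying the IC by (1−δ):
18 ≥ 38(1−δ^3) + 13δ^3, so 25·δ^3 ≥ 20 and δ^3 ≥ 4/5.
δ ≥ (4/5)^(1/3) ≈ 0.928.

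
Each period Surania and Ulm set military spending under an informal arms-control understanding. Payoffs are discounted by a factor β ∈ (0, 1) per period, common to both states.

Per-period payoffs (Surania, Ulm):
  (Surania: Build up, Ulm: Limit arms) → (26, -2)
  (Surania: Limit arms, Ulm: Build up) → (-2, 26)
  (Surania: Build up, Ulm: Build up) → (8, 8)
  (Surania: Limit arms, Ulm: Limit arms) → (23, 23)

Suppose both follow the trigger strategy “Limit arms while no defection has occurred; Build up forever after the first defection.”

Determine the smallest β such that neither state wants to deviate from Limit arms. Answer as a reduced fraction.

Under grim trigger the critical discount factor is (T−C)/(T−P) with T = 26, C = 23, P = 8.
β* = (26−23)/(26−8) = 3/18 = 1/6.

1/6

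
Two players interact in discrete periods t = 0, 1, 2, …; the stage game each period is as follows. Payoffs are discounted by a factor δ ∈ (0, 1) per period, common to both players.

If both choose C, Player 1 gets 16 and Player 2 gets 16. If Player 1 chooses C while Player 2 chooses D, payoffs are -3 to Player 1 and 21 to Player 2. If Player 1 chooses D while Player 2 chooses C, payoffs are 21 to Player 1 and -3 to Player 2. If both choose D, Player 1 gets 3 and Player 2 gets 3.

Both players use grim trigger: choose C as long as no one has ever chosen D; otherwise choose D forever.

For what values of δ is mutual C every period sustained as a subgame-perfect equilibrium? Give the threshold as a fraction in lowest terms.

16/(1−δ) ≥ 21 + 3δ/(1−δ)
16 ≥ 21 − 18δ
δ ≥ 5/18.

5/18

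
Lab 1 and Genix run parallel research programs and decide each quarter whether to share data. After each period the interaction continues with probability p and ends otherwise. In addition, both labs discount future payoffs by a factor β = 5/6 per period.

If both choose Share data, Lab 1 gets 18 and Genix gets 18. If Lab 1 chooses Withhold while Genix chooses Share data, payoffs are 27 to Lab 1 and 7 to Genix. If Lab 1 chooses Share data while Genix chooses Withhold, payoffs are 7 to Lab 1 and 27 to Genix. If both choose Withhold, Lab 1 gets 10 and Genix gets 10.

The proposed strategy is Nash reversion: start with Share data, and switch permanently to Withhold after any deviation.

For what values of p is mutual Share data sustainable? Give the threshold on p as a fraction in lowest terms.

54/85

With continuation probability p and discount β, the effective per-period discount factor is βp.
Grim-trigger IC: βp ≥ (27−18)/(27−10) = 9/17.
So p ≥ (9/17)/(5/6) = 54/85.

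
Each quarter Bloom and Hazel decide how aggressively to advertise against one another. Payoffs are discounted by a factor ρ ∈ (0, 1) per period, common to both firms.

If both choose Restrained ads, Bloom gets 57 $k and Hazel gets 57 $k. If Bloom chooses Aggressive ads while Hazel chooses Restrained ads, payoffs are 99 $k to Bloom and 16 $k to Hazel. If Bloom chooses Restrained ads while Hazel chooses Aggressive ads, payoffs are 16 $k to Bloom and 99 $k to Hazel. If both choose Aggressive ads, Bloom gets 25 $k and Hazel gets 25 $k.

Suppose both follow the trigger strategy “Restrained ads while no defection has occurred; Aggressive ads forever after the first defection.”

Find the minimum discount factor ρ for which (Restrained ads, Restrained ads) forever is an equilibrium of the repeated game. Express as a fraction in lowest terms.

Cooperation forever yields 57 each period: 57/(1−ρ).
Deviating yields 99 once, then 25 forever: 99 + 25ρ/(1−ρ).
No profitable deviation requires 57/(1−ρ) ≥ 99 + 25ρ/(1−ρ).
Multiplying by (1−ρ): 57 ≥ 99(1−ρ) + 25ρ = 99 − 74ρ.
So 74ρ ≥ 42, i.e. ρ ≥ 42/74 = 21/37.

21/37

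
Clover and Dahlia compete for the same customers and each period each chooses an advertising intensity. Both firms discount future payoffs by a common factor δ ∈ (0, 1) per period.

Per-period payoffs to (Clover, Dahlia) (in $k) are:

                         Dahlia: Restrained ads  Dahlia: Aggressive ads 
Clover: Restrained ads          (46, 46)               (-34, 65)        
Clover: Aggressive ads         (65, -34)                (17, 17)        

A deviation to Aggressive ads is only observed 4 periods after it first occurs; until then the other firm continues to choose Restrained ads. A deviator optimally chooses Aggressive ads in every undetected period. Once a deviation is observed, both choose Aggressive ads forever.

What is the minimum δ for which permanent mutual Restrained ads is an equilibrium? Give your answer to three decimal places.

0.793

Deviating for the 4 undetected periods gains 65−46 = 19 per period over cooperation, then loses 46−17 = 29 per period forever once punishment starts.
Gain: 19(1 + δ + … + δ^3); loss: 29·δ^4/(1−δ).
No profitable deviation ⇔ 19(1−δ^4) ≤ 29·δ^4, i.e. δ^4 ≥ 19/(19+29) = 19/48.
Hence δ ≥ (19/48)^(1/4) ≈ 0.793.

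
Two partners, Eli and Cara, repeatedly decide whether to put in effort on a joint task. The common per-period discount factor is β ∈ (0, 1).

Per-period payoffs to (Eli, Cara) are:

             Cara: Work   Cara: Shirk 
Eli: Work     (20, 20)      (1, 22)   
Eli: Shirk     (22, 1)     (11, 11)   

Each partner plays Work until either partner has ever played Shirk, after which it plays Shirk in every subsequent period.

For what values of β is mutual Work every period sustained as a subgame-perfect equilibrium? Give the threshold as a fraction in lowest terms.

Cooperation forever yields 20 each period: 20/(1−β).
Deviating yields 22 once, then 11 forever: 22 + 11β/(1−β).
No profitable deviation requires 20/(1−β) ≥ 22 + 11β/(1−β).
Multiplying by (1−β): 20 ≥ 22(1−β) + 11β = 22 − 11β.
So 11β ≥ 2, i.e. β ≥ 2/11.

2/11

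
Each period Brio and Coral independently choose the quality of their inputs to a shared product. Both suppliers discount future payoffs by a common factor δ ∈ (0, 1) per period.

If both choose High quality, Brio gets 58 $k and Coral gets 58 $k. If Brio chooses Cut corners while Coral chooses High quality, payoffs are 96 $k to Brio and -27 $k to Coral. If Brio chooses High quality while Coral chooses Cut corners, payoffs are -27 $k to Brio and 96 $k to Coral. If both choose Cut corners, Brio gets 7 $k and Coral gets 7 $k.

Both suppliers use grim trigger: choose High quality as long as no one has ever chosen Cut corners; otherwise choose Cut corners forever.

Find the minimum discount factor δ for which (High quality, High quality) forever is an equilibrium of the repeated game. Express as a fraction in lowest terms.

38/89

Under grim trigger the critical discount factor is (T−C)/(T−P) with T = 96, C = 58, P = 7.
δ* = (96−58)/(96−7) = 38/89.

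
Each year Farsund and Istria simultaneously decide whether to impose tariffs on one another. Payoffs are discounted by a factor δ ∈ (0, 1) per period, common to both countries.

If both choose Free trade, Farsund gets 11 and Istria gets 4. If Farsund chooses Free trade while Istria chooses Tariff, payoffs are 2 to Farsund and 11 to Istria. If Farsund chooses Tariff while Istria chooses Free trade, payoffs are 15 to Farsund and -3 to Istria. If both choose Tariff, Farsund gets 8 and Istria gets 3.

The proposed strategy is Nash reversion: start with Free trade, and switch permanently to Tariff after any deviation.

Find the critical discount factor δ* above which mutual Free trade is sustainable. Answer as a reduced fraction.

Farsund's threshold: (15−11)/(15−8) = 4/7.
Istria's threshold: (11−4)/(11−3) = 7/8.
4/7 < 7/8, so Istria binds and δ* = 7/8.

7/8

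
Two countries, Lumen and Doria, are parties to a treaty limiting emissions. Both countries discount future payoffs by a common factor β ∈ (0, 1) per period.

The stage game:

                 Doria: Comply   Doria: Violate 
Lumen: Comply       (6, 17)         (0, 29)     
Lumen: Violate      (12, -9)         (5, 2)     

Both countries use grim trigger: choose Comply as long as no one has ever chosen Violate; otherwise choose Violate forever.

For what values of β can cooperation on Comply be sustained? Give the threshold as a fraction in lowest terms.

6/7

For Lumen: deviation gain 12−6 = 6, per-period punishment loss 6−5 = 1. IC gives β ≥ 6/7.
For Doria: gain 12, loss 15 per period, so β ≥ 12/27 = 4/9.
The tighter constraint is Lumen's, so cooperation needs β ≥ 6/7.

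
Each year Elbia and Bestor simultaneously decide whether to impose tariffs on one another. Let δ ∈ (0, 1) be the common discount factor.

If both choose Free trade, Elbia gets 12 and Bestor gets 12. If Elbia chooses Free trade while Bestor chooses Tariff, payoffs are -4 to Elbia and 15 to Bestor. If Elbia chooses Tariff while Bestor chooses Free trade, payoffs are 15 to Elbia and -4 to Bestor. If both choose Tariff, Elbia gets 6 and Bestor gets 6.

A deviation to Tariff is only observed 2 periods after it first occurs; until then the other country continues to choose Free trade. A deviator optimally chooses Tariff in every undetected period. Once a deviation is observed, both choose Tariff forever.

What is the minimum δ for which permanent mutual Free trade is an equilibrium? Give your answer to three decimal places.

0.577

Deviating for the 2 undetected periods gains 15−12 = 3 per period over cooperation, then loses 12−6 = 6 per period forever once punishment starts.
Gain: 3(1 + δ + … + δ^1); loss: 6·δ^2/(1−δ).
No profitable deviation ⇔ 3(1−δ^2) ≤ 6·δ^2, i.e. δ^2 ≥ 3/(3+6) = 1/3.
Hence δ ≥ (1/3)^(1/2) ≈ 0.577.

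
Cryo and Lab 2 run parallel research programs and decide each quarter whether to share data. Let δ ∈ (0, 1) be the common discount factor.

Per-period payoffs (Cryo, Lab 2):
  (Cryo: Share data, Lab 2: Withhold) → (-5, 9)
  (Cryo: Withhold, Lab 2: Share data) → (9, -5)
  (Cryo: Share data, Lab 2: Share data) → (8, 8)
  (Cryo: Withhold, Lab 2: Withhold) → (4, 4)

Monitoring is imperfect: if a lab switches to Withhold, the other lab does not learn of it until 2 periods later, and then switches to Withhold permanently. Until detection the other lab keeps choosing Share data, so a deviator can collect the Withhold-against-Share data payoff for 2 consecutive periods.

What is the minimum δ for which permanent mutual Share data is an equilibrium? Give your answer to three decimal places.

0.447

Deviating for the 2 undetected periods gains 9−8 = 1 per period over cooperation, then loses 8−4 = 4 per period forever once punishment starts.
Gain: 1(1 + δ + … + δ^1); loss: 4·δ^2/(1−δ).
No profitable deviation ⇔ 1(1−δ^2) ≤ 4·δ^2, i.e. δ^2 ≥ 1/(1+4) = 1/5.
Hence δ ≥ (1/5)^(1/2) ≈ 0.447.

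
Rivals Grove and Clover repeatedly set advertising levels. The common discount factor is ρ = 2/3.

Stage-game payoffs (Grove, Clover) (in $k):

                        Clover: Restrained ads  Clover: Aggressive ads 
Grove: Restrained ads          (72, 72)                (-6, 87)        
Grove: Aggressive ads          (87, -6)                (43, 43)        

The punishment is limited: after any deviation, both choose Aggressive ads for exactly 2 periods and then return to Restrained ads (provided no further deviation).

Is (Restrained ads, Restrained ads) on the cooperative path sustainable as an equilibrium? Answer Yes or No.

A one-shot deviation gives 87 now, then 43 for 2 periods, then back to 72.
Gain from deviating: (87−72) today; loss: (72−43) in each of the next 2 periods.
No-deviation condition: (72−43)(ρ+…+ρ^2) ≥ 87−72, i.e. ρ+…+ρ^2 ≥ 15/29.
At ρ = 2/3: ρ+…+ρ^2 = 1.1111 ≥ 0.5172.
So cooperation is sustainable.

Yes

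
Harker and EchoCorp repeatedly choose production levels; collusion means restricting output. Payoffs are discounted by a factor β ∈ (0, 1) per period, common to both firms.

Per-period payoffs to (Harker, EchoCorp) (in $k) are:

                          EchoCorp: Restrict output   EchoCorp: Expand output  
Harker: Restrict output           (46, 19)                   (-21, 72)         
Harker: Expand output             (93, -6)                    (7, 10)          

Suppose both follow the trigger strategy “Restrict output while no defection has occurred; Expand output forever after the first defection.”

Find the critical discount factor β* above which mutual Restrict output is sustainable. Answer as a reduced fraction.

Harker: cooperation gives 46 each period; deviation gives 93 once then 7 forever.
  46/(1−β) ≥ 93 + 7β/(1−β) ⇒ β ≥ 47/86.
EchoCorp: cooperation gives 19 each period; deviation gives 72 once then 10 forever.
  β ≥ 53/62.
Both must hold, so the binding constraint is EchoCorp's: β ≥ 53/62.

53/62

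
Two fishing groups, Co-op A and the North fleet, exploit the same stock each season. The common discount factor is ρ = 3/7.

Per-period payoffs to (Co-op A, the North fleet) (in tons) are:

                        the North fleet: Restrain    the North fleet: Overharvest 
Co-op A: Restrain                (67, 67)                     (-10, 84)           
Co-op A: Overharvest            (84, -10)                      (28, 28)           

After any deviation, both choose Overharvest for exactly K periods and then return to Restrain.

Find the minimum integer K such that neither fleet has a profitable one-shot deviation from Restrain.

No profitable deviation requires (67−28)(ρ+…+ρ^K) ≥ 84−67, i.e. ρ+…+ρ^K ≥ 17/39 ≈ 0.4359.
With ρ = 3/7, the partial sums are K=1: 0.4286, K=2: 0.6122.
K = 2 is the first length at which the sum reaches 0.4359.

2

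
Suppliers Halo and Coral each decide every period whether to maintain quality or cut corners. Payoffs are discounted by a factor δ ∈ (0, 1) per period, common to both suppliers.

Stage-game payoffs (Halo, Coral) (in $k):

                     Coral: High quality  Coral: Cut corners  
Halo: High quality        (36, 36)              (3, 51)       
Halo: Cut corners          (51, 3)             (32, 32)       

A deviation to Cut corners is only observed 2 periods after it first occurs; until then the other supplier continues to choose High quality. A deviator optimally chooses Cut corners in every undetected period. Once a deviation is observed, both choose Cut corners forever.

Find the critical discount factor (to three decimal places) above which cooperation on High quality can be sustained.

0.889

Deviating for the 2 undetected periods gains 51−36 = 15 per period over cooperation, then loses 36−32 = 4 per period forever once punishment starts.
Gain: 15(1 + δ + … + δ^1); loss: 4·δ^2/(1−δ).
No profitable deviation ⇔ 15(1−δ^2) ≤ 4·δ^2, i.e. δ^2 ≥ 15/(15+4) = 15/19.
Hence δ ≥ (15/19)^(1/2) ≈ 0.889.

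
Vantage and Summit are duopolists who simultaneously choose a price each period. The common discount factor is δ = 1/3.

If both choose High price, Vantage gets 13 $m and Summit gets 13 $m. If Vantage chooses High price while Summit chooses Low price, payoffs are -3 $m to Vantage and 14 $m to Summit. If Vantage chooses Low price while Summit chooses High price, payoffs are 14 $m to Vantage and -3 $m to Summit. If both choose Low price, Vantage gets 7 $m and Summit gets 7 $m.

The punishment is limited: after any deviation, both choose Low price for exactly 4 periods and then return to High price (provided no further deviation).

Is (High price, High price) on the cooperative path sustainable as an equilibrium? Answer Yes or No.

A one-shot deviation gives 14 now, then 7 for 4 periods, then back to 13.
Gain from deviating: (14−13) today; loss: (13−7) in each of the next 4 periods.
No-deviation condition: (13−7)(δ+…+δ^4) ≥ 14−13, i.e. δ+…+δ^4 ≥ 1/6.
At δ = 1/3: δ+…+δ^4 = 0.4938 ≥ 0.1667.
So cooperation is sustainable.

Yes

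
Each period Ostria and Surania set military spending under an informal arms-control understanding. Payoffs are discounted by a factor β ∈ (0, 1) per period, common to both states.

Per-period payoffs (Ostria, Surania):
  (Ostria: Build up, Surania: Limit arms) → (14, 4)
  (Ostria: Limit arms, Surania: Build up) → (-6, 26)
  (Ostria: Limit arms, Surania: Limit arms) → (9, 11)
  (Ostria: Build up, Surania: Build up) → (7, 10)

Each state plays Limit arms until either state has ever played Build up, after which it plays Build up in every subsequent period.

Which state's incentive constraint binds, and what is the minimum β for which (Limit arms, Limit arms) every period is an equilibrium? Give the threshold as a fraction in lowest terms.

For Ostria: deviation gain 14−9 = 5, per-period punishment loss 9−7 = 2. IC gives β ≥ 5/7.
For Surania: gain 15, loss 1 per period, so β ≥ 15/16.
The tighter constraint is Surania's, so cooperation needs β ≥ 15/16.

Surania; β ≥ 15/16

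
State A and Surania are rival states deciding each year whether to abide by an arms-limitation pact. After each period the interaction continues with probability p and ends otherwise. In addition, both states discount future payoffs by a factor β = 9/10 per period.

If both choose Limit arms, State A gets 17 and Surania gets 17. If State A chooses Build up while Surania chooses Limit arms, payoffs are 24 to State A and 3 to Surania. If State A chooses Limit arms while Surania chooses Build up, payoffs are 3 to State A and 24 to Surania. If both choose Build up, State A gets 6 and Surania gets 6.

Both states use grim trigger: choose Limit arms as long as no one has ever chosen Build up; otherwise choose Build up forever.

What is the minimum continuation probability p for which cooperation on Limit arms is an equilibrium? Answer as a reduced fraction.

Expected continuation weight on next period's payoff is β·p = 9/10·p, which plays the role of the discount factor.
Cooperation requires 9/10·p ≥ (24−17)/(24−6) = 7/18, hence p ≥ 35/81.

35/81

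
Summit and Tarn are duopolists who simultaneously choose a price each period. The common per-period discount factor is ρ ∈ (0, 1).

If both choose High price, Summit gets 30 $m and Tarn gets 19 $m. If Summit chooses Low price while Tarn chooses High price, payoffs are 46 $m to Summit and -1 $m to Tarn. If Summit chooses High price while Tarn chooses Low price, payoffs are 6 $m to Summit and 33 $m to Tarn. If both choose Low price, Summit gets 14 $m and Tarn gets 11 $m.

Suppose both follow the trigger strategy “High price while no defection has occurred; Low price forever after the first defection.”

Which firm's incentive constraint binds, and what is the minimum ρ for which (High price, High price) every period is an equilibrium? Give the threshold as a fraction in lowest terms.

Tarn; ρ ≥ 7/11

Summit: cooperation gives 30 each period; deviation gives 46 once then 14 forever.
  30/(1−ρ) ≥ 46 + 14ρ/(1−ρ) ⇒ ρ ≥ 16/32 = 1/2.
Tarn: cooperation gives 19 each period; deviation gives 33 once then 11 forever.
  ρ ≥ 14/22 = 7/11.
Both must hold, so the binding constraint is Tarn's: ρ ≥ 7/11.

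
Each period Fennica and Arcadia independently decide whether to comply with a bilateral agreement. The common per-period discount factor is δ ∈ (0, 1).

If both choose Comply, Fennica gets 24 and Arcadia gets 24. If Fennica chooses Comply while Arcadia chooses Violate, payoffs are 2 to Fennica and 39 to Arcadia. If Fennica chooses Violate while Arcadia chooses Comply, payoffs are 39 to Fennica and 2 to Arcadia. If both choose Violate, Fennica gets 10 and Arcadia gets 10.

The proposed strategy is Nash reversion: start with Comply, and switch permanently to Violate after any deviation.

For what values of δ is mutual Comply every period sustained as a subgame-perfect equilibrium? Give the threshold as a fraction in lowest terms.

15/29

24/(1−δ) ≥ 39 + 10δ/(1−δ)
24 ≥ 39 − 29δ
δ ≥ 15/29.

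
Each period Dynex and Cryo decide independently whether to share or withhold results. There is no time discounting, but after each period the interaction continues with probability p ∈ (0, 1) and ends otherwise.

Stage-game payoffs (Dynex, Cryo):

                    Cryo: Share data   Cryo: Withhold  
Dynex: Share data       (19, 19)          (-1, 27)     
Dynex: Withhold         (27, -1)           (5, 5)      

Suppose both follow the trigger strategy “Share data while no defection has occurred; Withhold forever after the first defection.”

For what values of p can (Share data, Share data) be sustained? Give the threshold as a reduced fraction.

4/11

Expected cooperation value is 19 + p·19 + p²·19 + … = 19/(1−p); deviation gives 27 + p·5/(1−p).
19 ≥ 27(1−p) + 5p ⇒ 22p ≥ 8 ⇒ p ≥ 8/22 = 4/11.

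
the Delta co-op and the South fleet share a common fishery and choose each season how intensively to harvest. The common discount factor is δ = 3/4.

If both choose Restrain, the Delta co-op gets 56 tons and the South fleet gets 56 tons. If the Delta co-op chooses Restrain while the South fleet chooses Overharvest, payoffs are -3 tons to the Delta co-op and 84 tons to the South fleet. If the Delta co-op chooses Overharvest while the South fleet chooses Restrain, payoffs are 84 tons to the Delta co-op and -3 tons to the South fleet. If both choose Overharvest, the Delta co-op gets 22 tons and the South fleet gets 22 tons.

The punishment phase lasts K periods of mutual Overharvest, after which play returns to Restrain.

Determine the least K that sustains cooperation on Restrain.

IC: δ(1−δ^K)/(1−δ) ≥ (84−56)/(56−22) = 14/17.
With δ = 3/4: need 1 − δ^K ≥ 14/17·(1−3/4)/(3/4), i.e. δ^K ≤ 0.7255.
Since (3/4)^1 = 0.7500 and (3/4)^2 = 0.5625, the smallest such K is 2.

2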